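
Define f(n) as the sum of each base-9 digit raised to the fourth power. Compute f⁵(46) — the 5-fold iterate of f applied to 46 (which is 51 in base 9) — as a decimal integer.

6578

46 = (5,1)_9 → 5⁴ + 1⁴ = 626
626 = (7,6,5)_9 → 7⁴ + 6⁴ + 5⁴ = 4322
4322 = (5,8,3,2)_9 → 5⁴ + 8⁴ + 3⁴ + 2⁴ = 4818
4818 = (6,5,4,3)_9 → 6⁴ + 5⁴ + 4⁴ + 3⁴ = 2258
2258 = (3,0,7,8)_9 → 3⁴ + 0⁴ + 7⁴ + 8⁴ = 6578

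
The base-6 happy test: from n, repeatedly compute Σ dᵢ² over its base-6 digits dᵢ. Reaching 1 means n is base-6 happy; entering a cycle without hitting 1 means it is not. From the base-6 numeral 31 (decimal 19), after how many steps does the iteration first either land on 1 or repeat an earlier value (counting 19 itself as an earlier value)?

19 = (3,1)_6 → 3² + 1² = 10
10 = (1,4)_6 → 1² + 4² = 17
17 = (2,5)_6 → 2² + 5² = 29
29 = (4,5)_6 → 4² + 5² = 41
41 = (1,0,5)_6 → 1² + 0² + 5² = 26
26 = (4,2)_6 → 4² + 2² = 20
20 = (3,2)_6 → 3² + 2² = 13
13 = (2,1)_6 → 2² + 1² = 5
5 = (5)_6 → 5² = 25
25 = (4,1)_6 → 4² + 1² = 17  — 17 repeats.
That took 10 steps.

10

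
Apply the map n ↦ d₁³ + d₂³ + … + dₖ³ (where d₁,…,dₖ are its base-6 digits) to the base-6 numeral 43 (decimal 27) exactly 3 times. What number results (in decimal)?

1

27 = (4,3)_6 → 4³ + 3³ = 91
91 = (2,3,1)_6 → 2³ + 3³ + 1³ = 36
36 = (1,0,0)_6 → 1³ + 0³ + 0³ = 1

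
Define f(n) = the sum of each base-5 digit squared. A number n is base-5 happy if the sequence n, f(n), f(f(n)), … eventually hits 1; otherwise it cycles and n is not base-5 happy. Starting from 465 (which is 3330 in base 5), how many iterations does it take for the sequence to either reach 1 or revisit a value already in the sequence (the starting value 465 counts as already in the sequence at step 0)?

3

465 = (3,3,3,0)_5 → 27
27 = (1,0,2)_5 → 5
5 = (1,0)_5 → 1  — reached 1.
That took 3 steps.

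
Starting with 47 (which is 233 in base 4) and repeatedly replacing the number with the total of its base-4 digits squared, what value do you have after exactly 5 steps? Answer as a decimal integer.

47 = (2,3,3)_4 → 2² + 3² + 3² = 4 + 9 + 9 = 22
22 = (1,1,2)_4 → 1² + 1² + 2² = 1 + 1 + 4 = 6
6 = (1,2)_4 → 1² + 2² = 1 + 4 = 5
5 = (1,1)_4 → 1² + 1² = 1 + 1 = 2
2 = (2)_4 → 2² = 4

4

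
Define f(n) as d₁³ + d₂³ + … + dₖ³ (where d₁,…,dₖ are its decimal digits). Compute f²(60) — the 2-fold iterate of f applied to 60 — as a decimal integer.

60 → 6³ + 0³ = 216 + 0 = 216
216 → 2³ + 1³ + 6³ = 8 + 1 + 216 = 225

225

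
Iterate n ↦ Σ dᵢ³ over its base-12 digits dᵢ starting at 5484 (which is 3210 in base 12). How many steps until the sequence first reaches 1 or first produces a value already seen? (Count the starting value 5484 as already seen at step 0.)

14

5484 = (3,2,1,0)_12 → 3³ + 2³ + 1³ + 0³ = 36
36 = (3,0)_12 → 3³ + 0³ = 27
27 = (2,3)_12 → 2³ + 3³ = 35
35 = (2,11)_12 → 2³ + 11³ = 1339
1339 = (9,3,7)_12 → 9³ + 3³ + 7³ = 1099
1099 = (7,7,7)_12 → 7³ + 7³ + 7³ = 1029
1029 = (7,1,9)_12 → 7³ + 1³ + 9³ = 1073
1073 = (7,5,5)_12 → 7³ + 5³ + 5³ = 593
593 = (4,1,5)_12 → 4³ + 1³ + 5³ = 190
190 = (1,3,10)_12 → 1³ + 3³ + 10³ = 1028
1028 = (7,1,8)_12 → 7³ + 1³ + 8³ = 856
856 = (5,11,4)_12 → 5³ + 11³ + 4³ = 1520
1520 = (10,6,8)_12 → 10³ + 6³ + 8³ = 1728
1728 = (1,0,0,0)_12 → 1³ + 0³ + 0³ + 0³ = 1  — reached 1.
That took 14 steps.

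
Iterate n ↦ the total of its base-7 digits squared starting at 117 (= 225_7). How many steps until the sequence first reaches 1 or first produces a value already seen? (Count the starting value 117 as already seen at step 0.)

117 = (2,2,5)_7 → 33
33 = (4,5)_7 → 41
41 = (5,6)_7 → 61
61 = (1,1,5)_7 → 27
27 = (3,6)_7 → 45
45 = (6,3)_7 → 45  — 45 repeats.
That took 6 steps.

6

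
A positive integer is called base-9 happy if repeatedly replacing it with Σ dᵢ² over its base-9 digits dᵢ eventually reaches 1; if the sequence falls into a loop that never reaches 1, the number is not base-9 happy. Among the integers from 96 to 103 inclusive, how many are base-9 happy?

96: 96 → 38 → 20 → 8 → 64 → 50 → 50  (repeats 50)
97: 97 → 51 → 61 → 85 → 17 → 65 → 53 → 89 → 65  (repeats 65)
98: 98 → 66 → 58 → 52 → 74 → 68 → 74  (repeats 74)
99: 99 → 5 → 25 → 53 → 89 → 65 → 53  (repeats 53)
100: 100 → 6 → 36 → 16 → 50 → 50  (repeats 50)
101: 101 → 9 → 1  (reaches 1)
102: 102 → 14 → 26 → 68 → 74 → 68  (repeats 68)
103: 103 → 21 → 13 → 17 → 65 → 53 → 89 → 65  (repeats 65)
base-9 happy: 101

1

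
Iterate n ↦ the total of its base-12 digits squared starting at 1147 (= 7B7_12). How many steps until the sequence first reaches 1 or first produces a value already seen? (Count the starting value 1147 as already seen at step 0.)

1147 = (7,11,7)_12 → 7² + 11² + 7² = 49 + 121 + 49 = 219
219 = (1,6,3)_12 → 1² + 6² + 3² = 1 + 36 + 9 = 46
46 = (3,10)_12 → 3² + 10² = 9 + 100 = 109
109 = (9,1)_12 → 9² + 1² = 81 + 1 = 82
82 = (6,10)_12 → 6² + 10² = 36 + 100 = 136
136 = (11,4)_12 → 11² + 4² = 121 + 16 = 137
137 = (11,5)_12 → 11² + 5² = 121 + 25 = 146
146 = (1,0,2)_12 → 1² + 0² + 2² = 1 + 0 + 4 = 5
5 = (5)_12 → 5² = 25
25 = (2,1)_12 → 2² + 1² = 4 + 1 = 5  — 5 repeats.
That took 10 steps.

10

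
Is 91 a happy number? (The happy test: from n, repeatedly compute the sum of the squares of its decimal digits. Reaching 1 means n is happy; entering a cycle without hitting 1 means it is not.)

91 → 9² + 1² = 81 + 1 = 82
82 → 8² + 2² = 64 + 4 = 68
68 → 6² + 8² = 36 + 64 = 100
100 → 1² + 0² + 0² = 1 + 0 + 0 = 1  — reached 1.

happy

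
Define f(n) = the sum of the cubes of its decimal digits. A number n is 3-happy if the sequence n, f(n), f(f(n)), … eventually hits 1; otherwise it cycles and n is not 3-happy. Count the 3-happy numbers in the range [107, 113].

107: 107 → 344 → 155 → 251 → 134 → 92 → 737 → 713 → 371 → 371  — not 3-happy
108: 108 → 513 → 153 → 153  — not 3-happy
109: 109 → 730 → 370 → 370  — not 3-happy
110: 110 → 2 → 8 → 512 → 134 → 92 → 737 → 713 → 371 → 371  — not 3-happy
111: 111 → 3 → 27 → 351 → 153 → 153  — not 3-happy
112: 112 → 10 → 1  — 3-happy
113: 113 → 29 → 737 → 713 → 371 → 371  — not 3-happy
3-happy: 112

1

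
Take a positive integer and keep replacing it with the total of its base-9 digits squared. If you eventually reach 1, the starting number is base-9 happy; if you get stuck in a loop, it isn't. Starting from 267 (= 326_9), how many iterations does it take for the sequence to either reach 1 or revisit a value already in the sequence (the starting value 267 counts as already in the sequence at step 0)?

3

267 = (3,2,6)_9 → 3² + 2² + 6² = 49
49 = (5,4)_9 → 5² + 4² = 41
41 = (4,5)_9 → 4² + 5² = 41  — 41 repeats.
That took 3 steps.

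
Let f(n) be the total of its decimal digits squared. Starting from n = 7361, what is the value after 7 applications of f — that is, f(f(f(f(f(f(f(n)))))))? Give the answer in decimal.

7361 → 7² + 3² + 6² + 1² = 95
95 → 9² + 5² = 106
106 → 1² + 0² + 6² = 37
37 → 3² + 7² = 58
58 → 5² + 8² = 89
89 → 8² + 9² = 145
145 → 1² + 4² + 5² = 42

42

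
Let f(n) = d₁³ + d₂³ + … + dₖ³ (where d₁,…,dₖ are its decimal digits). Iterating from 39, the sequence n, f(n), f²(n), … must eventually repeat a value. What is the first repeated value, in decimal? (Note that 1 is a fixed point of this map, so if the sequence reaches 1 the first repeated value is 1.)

153

39 → 3³ + 9³ = 27 + 729 = 756
756 → 7³ + 5³ + 6³ = 343 + 125 + 216 = 684
684 → 6³ + 8³ + 4³ = 216 + 512 + 64 = 792
792 → 7³ + 9³ + 2³ = 343 + 729 + 8 = 1080
1080 → 1³ + 0³ + 8³ + 0³ = 1 + 0 + 512 + 0 = 513
513 → 5³ + 1³ + 3³ = 125 + 1 + 27 = 153
153 → 1³ + 5³ + 3³ = 1 + 125 + 27 = 153  — 153 already appeared earlier.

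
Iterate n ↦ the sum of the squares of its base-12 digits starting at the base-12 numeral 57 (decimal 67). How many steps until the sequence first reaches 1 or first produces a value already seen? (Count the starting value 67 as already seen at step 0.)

5

67 = (5,7)_12 → 5² + 7² = 25 + 49 = 74
74 = (6,2)_12 → 6² + 2² = 36 + 4 = 40
40 = (3,4)_12 → 3² + 4² = 9 + 16 = 25
25 = (2,1)_12 → 2² + 1² = 4 + 1 = 5
5 = (5)_12 → 5² = 25  — 25 repeats.
That took 5 steps.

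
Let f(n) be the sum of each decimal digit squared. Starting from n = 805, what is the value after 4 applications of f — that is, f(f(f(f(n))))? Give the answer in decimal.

20

805 → 8² + 0² + 5² = 64 + 0 + 25 = 89
89 → 8² + 9² = 64 + 81 = 145
145 → 1² + 4² + 5² = 1 + 16 + 25 = 42
42 → 4² + 2² = 16 + 4 = 20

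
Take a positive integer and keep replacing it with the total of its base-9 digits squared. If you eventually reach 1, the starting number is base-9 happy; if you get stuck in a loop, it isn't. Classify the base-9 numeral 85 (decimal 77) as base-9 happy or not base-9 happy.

77 = (8,5)_9 → 8² + 5² = 89
89 = (1,0,8)_9 → 1² + 0² + 8² = 65
65 = (7,2)_9 → 7² + 2² = 53
53 = (5,8)_9 → 5² + 8² = 89  — 89 already seen; the sequence cycles without reaching 1.

not base-9 happy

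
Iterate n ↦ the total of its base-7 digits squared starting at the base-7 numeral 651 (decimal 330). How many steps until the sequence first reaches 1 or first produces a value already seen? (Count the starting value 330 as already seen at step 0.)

6

330 = (6,5,1)_7 → 6² + 5² + 1² = 36 + 25 + 1 = 62
62 = (1,1,6)_7 → 1² + 1² + 6² = 1 + 1 + 36 = 38
38 = (5,3)_7 → 5² + 3² = 25 + 9 = 34
34 = (4,6)_7 → 4² + 6² = 16 + 36 = 52
52 = (1,0,3)_7 → 1² + 0² + 3² = 1 + 0 + 9 = 10
10 = (1,3)_7 → 1² + 3² = 1 + 9 = 10  — 10 repeats.
That took 6 steps.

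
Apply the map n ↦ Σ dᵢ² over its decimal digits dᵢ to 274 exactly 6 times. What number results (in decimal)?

16

274 → 2² + 7² + 4² = 4 + 49 + 16 = 69
69 → 6² + 9² = 36 + 81 = 117
117 → 1² + 1² + 7² = 1 + 1 + 49 = 51
51 → 5² + 1² = 25 + 1 = 26
26 → 2² + 6² = 4 + 36 = 40
40 → 4² + 0² = 16 + 0 = 16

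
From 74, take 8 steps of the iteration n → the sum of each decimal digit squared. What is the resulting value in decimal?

20

74 → 7² + 4² = 65
65 → 6² + 5² = 61
61 → 6² + 1² = 37
37 → 3² + 7² = 58
58 → 5² + 8² = 89
89 → 8² + 9² = 145
145 → 1² + 4² + 5² = 42
42 → 4² + 2² = 20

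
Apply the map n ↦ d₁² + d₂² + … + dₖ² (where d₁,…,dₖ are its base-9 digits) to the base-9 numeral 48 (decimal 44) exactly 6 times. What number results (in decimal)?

16

44 = (4,8)_9 → 4² + 8² = 80
80 = (8,8)_9 → 8² + 8² = 128
128 = (1,5,2)_9 → 1² + 5² + 2² = 30
30 = (3,3)_9 → 3² + 3² = 18
18 = (2,0)_9 → 2² + 0² = 4
4 = (4)_9 → 4² = 16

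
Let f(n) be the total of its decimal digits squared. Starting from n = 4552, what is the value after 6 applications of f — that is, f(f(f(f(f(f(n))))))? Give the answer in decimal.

1

4552 → 4² + 5² + 5² + 2² = 16 + 25 + 25 + 4 = 70
70 → 7² + 0² = 49 + 0 = 49
49 → 4² + 9² = 16 + 81 = 97
97 → 9² + 7² = 81 + 49 = 130
130 → 1² + 3² + 0² = 1 + 9 + 0 = 10
10 → 1² + 0² = 1 + 0 = 1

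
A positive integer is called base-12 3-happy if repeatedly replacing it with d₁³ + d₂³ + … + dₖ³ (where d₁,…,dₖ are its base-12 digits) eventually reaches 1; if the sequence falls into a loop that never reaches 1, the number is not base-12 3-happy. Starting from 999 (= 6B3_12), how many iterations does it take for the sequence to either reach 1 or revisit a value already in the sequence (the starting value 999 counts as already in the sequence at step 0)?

14

999 = (6,11,3)_12 → 6³ + 11³ + 3³ = 1574
1574 = (10,11,2)_12 → 10³ + 11³ + 2³ = 2339
2339 = (1,4,2,11)_12 → 1³ + 4³ + 2³ + 11³ = 1404
1404 = (9,9,0)_12 → 9³ + 9³ + 0³ = 1458
1458 = (10,1,6)_12 → 10³ + 1³ + 6³ = 1217
1217 = (8,5,5)_12 → 8³ + 5³ + 5³ = 762
762 = (5,3,6)_12 → 5³ + 3³ + 6³ = 368
368 = (2,6,8)_12 → 2³ + 6³ + 8³ = 736
736 = (5,1,4)_12 → 5³ + 1³ + 4³ = 190
190 = (1,3,10)_12 → 1³ + 3³ + 10³ = 1028
1028 = (7,1,8)_12 → 7³ + 1³ + 8³ = 856
856 = (5,11,4)_12 → 5³ + 11³ + 4³ = 1520
1520 = (10,6,8)_12 → 10³ + 6³ + 8³ = 1728
1728 = (1,0,0,0)_12 → 1³ + 0³ + 0³ + 0³ = 1  — reached 1.
That took 14 steps.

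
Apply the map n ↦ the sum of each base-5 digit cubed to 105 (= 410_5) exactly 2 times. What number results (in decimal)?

105 = (4,1,0)_5 → 4³ + 1³ + 0³ = 65
65 = (2,3,0)_5 → 2³ + 3³ + 0³ = 35

35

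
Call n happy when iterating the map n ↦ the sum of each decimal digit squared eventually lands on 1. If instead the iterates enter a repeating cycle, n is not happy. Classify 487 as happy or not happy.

487 → 4² + 8² + 7² = 16 + 64 + 49 = 129
129 → 1² + 2² + 9² = 1 + 4 + 81 = 86
86 → 8² + 6² = 64 + 36 = 100
100 → 1² + 0² + 0² = 1 + 0 + 0 = 1  — reached 1.

happy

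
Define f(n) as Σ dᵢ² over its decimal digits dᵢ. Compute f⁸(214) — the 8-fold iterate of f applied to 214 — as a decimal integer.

42

214 → 2² + 1² + 4² = 21
21 → 2² + 1² = 5
5 → 5² = 25
25 → 2² + 5² = 29
29 → 2² + 9² = 85
85 → 8² + 5² = 89
89 → 8² + 9² = 145
145 → 1² + 4² + 5² = 42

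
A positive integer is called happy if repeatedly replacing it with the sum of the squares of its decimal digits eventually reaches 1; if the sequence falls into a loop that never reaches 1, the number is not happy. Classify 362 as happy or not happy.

happy

362 → 3² + 6² + 2² = 49
49 → 4² + 9² = 97
97 → 9² + 7² = 130
130 → 1² + 3² + 0² = 10
10 → 1² + 0² = 1  — reached 1.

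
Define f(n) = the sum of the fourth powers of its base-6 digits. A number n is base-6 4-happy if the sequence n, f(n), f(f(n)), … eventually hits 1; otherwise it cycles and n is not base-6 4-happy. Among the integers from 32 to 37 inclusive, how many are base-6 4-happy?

32: 32 → 641 → 1522 → 259 → 4 → 256 → 258 → 3 → 81 → 98 → 288 → 17 → 641  — not base-6 4-happy
33: 33 → 706 → 419 → 1332 → 2 → 16 → 272 → 99 → 353 → 963 → 609 → 978 → 338 → 114 → 82 → 273 → 164 → 353  — not base-6 4-happy
34: 34 → 881 → 897 → 962 → 544 → 353 → 963 → 609 → 978 → 338 → 114 → 82 → 273 → 164 → 353  — not base-6 4-happy
35: 35 → 1250 → 1153 → 642 → 1266 → 1251 → 1218 → 1331 → 1251  — not base-6 4-happy
36: 36 → 1  — base-6 4-happy
37: 37 → 2 → 16 → 272 → 99 → 353 → 963 → 609 → 978 → 338 → 114 → 82 → 273 → 164 → 353  — not base-6 4-happy
base-6 4-happy: 36

1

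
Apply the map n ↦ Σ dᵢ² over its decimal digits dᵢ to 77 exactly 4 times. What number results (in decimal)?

20

77 → 7² + 7² = 49 + 49 = 98
98 → 9² + 8² = 81 + 64 = 145
145 → 1² + 4² + 5² = 1 + 16 + 25 = 42
42 → 4² + 2² = 16 + 4 = 20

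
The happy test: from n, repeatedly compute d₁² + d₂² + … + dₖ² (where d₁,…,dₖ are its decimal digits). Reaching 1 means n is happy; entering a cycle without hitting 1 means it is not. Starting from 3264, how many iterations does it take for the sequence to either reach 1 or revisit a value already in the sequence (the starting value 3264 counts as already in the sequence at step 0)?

3264 → 3² + 2² + 6² + 4² = 9 + 4 + 36 + 16 = 65
65 → 6² + 5² = 36 + 25 = 61
61 → 6² + 1² = 36 + 1 = 37
37 → 3² + 7² = 9 + 49 = 58
58 → 5² + 8² = 25 + 64 = 89
89 → 8² + 9² = 64 + 81 = 145
145 → 1² + 4² + 5² = 1 + 16 + 25 = 42
42 → 4² + 2² = 16 + 4 = 20
20 → 2² + 0² = 4 + 0 = 4
4 → 4² = 16
16 → 1² + 6² = 1 + 36 = 37  — 37 repeats.
That took 11 steps.

11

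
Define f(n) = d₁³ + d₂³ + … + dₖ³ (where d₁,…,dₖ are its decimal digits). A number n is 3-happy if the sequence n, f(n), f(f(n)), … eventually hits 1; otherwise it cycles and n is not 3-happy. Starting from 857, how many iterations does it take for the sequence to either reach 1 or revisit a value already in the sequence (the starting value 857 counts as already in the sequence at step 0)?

857 → 8³ + 5³ + 7³ = 512 + 125 + 343 = 980
980 → 9³ + 8³ + 0³ = 729 + 512 + 0 = 1241
1241 → 1³ + 2³ + 4³ + 1³ = 1 + 8 + 64 + 1 = 74
74 → 7³ + 4³ = 343 + 64 = 407
407 → 4³ + 0³ + 7³ = 64 + 0 + 343 = 407  — 407 repeats.
That took 5 steps.

5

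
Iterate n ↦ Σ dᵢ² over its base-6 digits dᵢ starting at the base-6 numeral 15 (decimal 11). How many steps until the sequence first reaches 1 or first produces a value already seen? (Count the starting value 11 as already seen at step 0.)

9

11 = (1,5)_6 → 1² + 5² = 1 + 25 = 26
26 = (4,2)_6 → 4² + 2² = 16 + 4 = 20
20 = (3,2)_6 → 3² + 2² = 9 + 4 = 13
13 = (2,1)_6 → 2² + 1² = 4 + 1 = 5
5 = (5)_6 → 5² = 25
25 = (4,1)_6 → 4² + 1² = 16 + 1 = 17
17 = (2,5)_6 → 2² + 5² = 4 + 25 = 29
29 = (4,5)_6 → 4² + 5² = 16 + 25 = 41
41 = (1,0,5)_6 → 1² + 0² + 5² = 1 + 0 + 25 = 26  — 26 repeats.
That took 9 steps.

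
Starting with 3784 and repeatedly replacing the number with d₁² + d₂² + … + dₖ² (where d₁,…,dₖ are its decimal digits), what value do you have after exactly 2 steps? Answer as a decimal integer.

74

3784 → 3² + 7² + 8² + 4² = 138
138 → 1² + 3² + 8² = 74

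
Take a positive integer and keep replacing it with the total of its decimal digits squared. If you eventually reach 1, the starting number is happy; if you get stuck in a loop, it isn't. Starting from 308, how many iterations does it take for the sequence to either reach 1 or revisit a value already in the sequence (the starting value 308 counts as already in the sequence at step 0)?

10

308 → 3² + 0² + 8² = 73
73 → 7² + 3² = 58
58 → 5² + 8² = 89
89 → 8² + 9² = 145
145 → 1² + 4² + 5² = 42
42 → 4² + 2² = 20
20 → 2² + 0² = 4
4 → 4² = 16
16 → 1² + 6² = 37
37 → 3² + 7² = 58  — 58 repeats.
That took 10 steps.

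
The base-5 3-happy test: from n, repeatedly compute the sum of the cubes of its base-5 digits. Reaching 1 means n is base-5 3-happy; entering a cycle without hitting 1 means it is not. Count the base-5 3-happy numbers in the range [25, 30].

1

25: 25 → 1  (reaches 1)
26: 26 → 2 → 8 → 28 → 28  (repeats 28)
27: 27 → 9 → 65 → 35 → 9  (repeats 9)
28: 28 → 28  (repeats 28)
29: 29 → 65 → 35 → 9 → 65  (repeats 65)
30: 30 → 2 → 8 → 28 → 28  (repeats 28)
base-5 3-happy: 25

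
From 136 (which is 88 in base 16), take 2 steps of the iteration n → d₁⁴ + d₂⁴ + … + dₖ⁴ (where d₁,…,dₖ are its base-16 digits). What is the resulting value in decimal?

16

136 = (8,8)_16 → 8⁴ + 8⁴ = 8192
8192 = (2,0,0,0)_16 → 2⁴ + 0⁴ + 0⁴ + 0⁴ = 16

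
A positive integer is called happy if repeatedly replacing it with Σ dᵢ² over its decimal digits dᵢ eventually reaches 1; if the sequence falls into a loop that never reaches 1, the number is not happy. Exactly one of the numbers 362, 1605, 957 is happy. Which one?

362

362: 362 → 49 → 97 → 130 → 10 → 1  — reaches 1 (happy)
1605: 1605 → 62 → 40 → 16 → 37 → 58 → 89 → 145 → 42 → 20 → 4 → 16  — repeats 16 (not happy)
957: 957 → 155 → 51 → 26 → 40 → 16 → 37 → 58 → 89 → 145 → 42 → 20 → 4 → 16  — repeats 16 (not happy)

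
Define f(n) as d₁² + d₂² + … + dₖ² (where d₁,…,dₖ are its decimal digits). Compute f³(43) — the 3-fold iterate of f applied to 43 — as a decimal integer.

43 → 4² + 3² = 16 + 9 = 25
25 → 2² + 5² = 4 + 25 = 29
29 → 2² + 9² = 4 + 81 = 85

85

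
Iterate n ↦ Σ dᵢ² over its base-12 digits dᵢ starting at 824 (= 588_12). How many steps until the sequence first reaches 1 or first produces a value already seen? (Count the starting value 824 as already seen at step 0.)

824 = (5,8,8)_12 → 5² + 8² + 8² = 25 + 64 + 64 = 153
153 = (1,0,9)_12 → 1² + 0² + 9² = 1 + 0 + 81 = 82
82 = (6,10)_12 → 6² + 10² = 36 + 100 = 136
136 = (11,4)_12 → 11² + 4² = 121 + 16 = 137
137 = (11,5)_12 → 11² + 5² = 121 + 25 = 146
146 = (1,0,2)_12 → 1² + 0² + 2² = 1 + 0 + 4 = 5
5 = (5)_12 → 5² = 25
25 = (2,1)_12 → 2² + 1² = 4 + 1 = 5  — 5 repeats.
That took 8 steps.

8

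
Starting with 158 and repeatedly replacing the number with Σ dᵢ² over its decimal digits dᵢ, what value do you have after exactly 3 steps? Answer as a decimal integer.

158 → 1² + 5² + 8² = 1 + 25 + 64 = 90
90 → 9² + 0² = 81 + 0 = 81
81 → 8² + 1² = 64 + 1 = 65

65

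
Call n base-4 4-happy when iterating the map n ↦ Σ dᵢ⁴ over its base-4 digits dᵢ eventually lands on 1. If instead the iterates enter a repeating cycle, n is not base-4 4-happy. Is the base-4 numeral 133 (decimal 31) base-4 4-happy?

not base-4 4-happy

31 = (1,3,3)_4 → 1⁴ + 3⁴ + 3⁴ = 163
163 = (2,2,0,3)_4 → 2⁴ + 2⁴ + 0⁴ + 3⁴ = 113
113 = (1,3,0,1)_4 → 1⁴ + 3⁴ + 0⁴ + 1⁴ = 83
83 = (1,1,0,3)_4 → 1⁴ + 1⁴ + 0⁴ + 3⁴ = 83  — 83 already seen; the sequence cycles without reaching 1.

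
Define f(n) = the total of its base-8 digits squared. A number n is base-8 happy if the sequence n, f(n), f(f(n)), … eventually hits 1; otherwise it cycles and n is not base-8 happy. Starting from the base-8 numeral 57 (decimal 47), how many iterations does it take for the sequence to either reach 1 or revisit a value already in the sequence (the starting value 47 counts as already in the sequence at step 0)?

7

47 = (5,7)_8 → 5² + 7² = 25 + 49 = 74
74 = (1,1,2)_8 → 1² + 1² + 2² = 1 + 1 + 4 = 6
6 = (6)_8 → 6² = 36
36 = (4,4)_8 → 4² + 4² = 16 + 16 = 32
32 = (4,0)_8 → 4² + 0² = 16 + 0 = 16
16 = (2,0)_8 → 2² + 0² = 4 + 0 = 4
4 = (4)_8 → 4² = 16  — 16 repeats.
That took 7 steps.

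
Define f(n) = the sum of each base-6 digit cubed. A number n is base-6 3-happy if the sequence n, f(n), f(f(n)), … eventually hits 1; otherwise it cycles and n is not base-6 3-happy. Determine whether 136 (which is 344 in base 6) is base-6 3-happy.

136 = (3,4,4)_6 → 155
155 = (4,1,5)_6 → 190
190 = (5,1,4)_6 → 190  — 190 already seen; the sequence cycles without reaching 1.

not base-6 3-happy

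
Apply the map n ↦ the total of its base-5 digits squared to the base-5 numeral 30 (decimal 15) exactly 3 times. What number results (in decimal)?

13

15 = (3,0)_5 → 3² + 0² = 9
9 = (1,4)_5 → 1² + 4² = 17
17 = (3,2)_5 → 3² + 2² = 13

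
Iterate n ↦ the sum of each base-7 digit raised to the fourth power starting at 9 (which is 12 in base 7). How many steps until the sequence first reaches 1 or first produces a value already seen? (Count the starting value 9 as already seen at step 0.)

14

9 = (1,2)_7 → 1⁴ + 2⁴ = 1 + 16 = 17
17 = (2,3)_7 → 2⁴ + 3⁴ = 16 + 81 = 97
97 = (1,6,6)_7 → 1⁴ + 6⁴ + 6⁴ = 1 + 1296 + 1296 = 2593
2593 = (1,0,3,6,3)_7 → 1⁴ + 0⁴ + 3⁴ + 6⁴ + 3⁴ = 1 + 0 + 81 + 1296 + 81 = 1459
1459 = (4,1,5,3)_7 → 4⁴ + 1⁴ + 5⁴ + 3⁴ = 256 + 1 + 625 + 81 = 963
963 = (2,5,4,4)_7 → 2⁴ + 5⁴ + 4⁴ + 4⁴ = 16 + 625 + 256 + 256 = 1153
1153 = (3,2,3,5)_7 → 3⁴ + 2⁴ + 3⁴ + 5⁴ = 81 + 16 + 81 + 625 = 803
803 = (2,2,2,5)_7 → 2⁴ + 2⁴ + 2⁴ + 5⁴ = 16 + 16 + 16 + 625 = 673
673 = (1,6,5,1)_7 → 1⁴ + 6⁴ + 5⁴ + 1⁴ = 1 + 1296 + 625 + 1 = 1923
1923 = (5,4,1,5)_7 → 5⁴ + 4⁴ + 1⁴ + 5⁴ = 625 + 256 + 1 + 625 = 1507
1507 = (4,2,5,2)_7 → 4⁴ + 2⁴ + 5⁴ + 2⁴ = 256 + 16 + 625 + 16 = 913
913 = (2,4,4,3)_7 → 2⁴ + 4⁴ + 4⁴ + 3⁴ = 16 + 256 + 256 + 81 = 609
609 = (1,5,3,0)_7 → 1⁴ + 5⁴ + 3⁴ + 0⁴ = 1 + 625 + 81 + 0 = 707
707 = (2,0,3,0)_7 → 2⁴ + 0⁴ + 3⁴ + 0⁴ = 16 + 0 + 81 + 0 = 97  — 97 repeats.
That took 14 steps.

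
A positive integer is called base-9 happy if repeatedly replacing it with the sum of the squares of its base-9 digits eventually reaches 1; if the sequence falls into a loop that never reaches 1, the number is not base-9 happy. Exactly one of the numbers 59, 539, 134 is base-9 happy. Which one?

59: 59 → 61 → 85 → 17 → 65 → 53 → 89 → 65  — repeats 65 (not base-9 happy)
539: 539 → 125 → 81 → 1  — reaches 1 (base-9 happy)
134: 134 → 90 → 2 → 4 → 16 → 50 → 50  — repeats 50 (not base-9 happy)

539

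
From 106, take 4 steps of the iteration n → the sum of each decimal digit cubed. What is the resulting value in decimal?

106 → 217
217 → 352
352 → 160
160 → 217

217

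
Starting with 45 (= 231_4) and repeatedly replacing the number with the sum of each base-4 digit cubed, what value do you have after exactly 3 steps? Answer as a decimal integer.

45 = (2,3,1)_4 → 2³ + 3³ + 1³ = 36
36 = (2,1,0)_4 → 2³ + 1³ + 0³ = 9
9 = (2,1)_4 → 2³ + 1³ = 9

9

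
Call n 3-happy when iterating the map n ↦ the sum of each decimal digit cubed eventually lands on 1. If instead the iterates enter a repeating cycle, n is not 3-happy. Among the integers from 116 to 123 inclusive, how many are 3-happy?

1

116: 116 → 218 → 521 → 134 → 92 → 737 → 713 → 371 → 371  (repeats 371)
117: 117 → 345 → 216 → 225 → 141 → 66 → 432 → 99 → 1458 → 702 → 351 → 153 → 153  (repeats 153)
118: 118 → 514 → 190 → 730 → 370 → 370  (repeats 370)
119: 119 → 731 → 371 → 371  (repeats 371)
120: 120 → 9 → 729 → 1080 → 513 → 153 → 153  (repeats 153)
121: 121 → 10 → 1  (reaches 1)
122: 122 → 17 → 344 → 155 → 251 → 134 → 92 → 737 → 713 → 371 → 371  (repeats 371)
123: 123 → 36 → 243 → 99 → 1458 → 702 → 351 → 153 → 153  (repeats 153)
3-happy: 121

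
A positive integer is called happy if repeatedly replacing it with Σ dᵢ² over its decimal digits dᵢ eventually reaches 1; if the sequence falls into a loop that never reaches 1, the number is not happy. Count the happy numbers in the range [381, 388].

381: 381 → 74 → 65 → 61 → 37 → 58 → 89 → 145 → 42 → 20 → 4 → 16 → 37  — not happy
382: 382 → 77 → 98 → 145 → 42 → 20 → 4 → 16 → 37 → 58 → 89 → 145  — not happy
383: 383 → 82 → 68 → 100 → 1  — happy
384: 384 → 89 → 145 → 42 → 20 → 4 → 16 → 37 → 58 → 89  — not happy
385: 385 → 98 → 145 → 42 → 20 → 4 → 16 → 37 → 58 → 89 → 145  — not happy
386: 386 → 109 → 82 → 68 → 100 → 1  — happy
387: 387 → 122 → 9 → 81 → 65 → 61 → 37 → 58 → 89 → 145 → 42 → 20 → 4 → 16 → 37  — not happy
388: 388 → 137 → 59 → 106 → 37 → 58 → 89 → 145 → 42 → 20 → 4 → 16 → 37  — not happy
happy: 383, 386

2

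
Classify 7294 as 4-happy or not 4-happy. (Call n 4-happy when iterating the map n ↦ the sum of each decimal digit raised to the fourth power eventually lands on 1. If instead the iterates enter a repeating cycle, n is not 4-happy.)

7294 → 7⁴ + 2⁴ + 9⁴ + 4⁴ = 2401 + 16 + 6561 + 256 = 9234
9234 → 9⁴ + 2⁴ + 3⁴ + 4⁴ = 6561 + 16 + 81 + 256 = 6914
6914 → 6⁴ + 9⁴ + 1⁴ + 4⁴ = 1296 + 6561 + 1 + 256 = 8114
8114 → 8⁴ + 1⁴ + 1⁴ + 4⁴ = 4096 + 1 + 1 + 256 = 4354
4354 → 4⁴ + 3⁴ + 5⁴ + 4⁴ = 256 + 81 + 625 + 256 = 1218
1218 → 1⁴ + 2⁴ + 1⁴ + 8⁴ = 1 + 16 + 1 + 4096 = 4114
4114 → 4⁴ + 1⁴ + 1⁴ + 4⁴ = 256 + 1 + 1 + 256 = 514
514 → 5⁴ + 1⁴ + 4⁴ = 625 + 1 + 256 = 882
882 → 8⁴ + 8⁴ + 2⁴ = 4096 + 4096 + 16 = 8208
8208 → 8⁴ + 2⁴ + 0⁴ + 8⁴ = 4096 + 16 + 0 + 4096 = 8208  — 8208 already seen; the sequence cycles without reaching 1.

not 4-happy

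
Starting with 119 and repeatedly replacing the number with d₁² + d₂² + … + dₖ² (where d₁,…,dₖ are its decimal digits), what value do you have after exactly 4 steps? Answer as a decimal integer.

119 → 1² + 1² + 9² = 83
83 → 8² + 3² = 73
73 → 7² + 3² = 58
58 → 5² + 8² = 89

89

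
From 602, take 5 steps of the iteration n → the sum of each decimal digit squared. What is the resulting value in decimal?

89

602 → 6² + 0² + 2² = 36 + 0 + 4 = 40
40 → 4² + 0² = 16 + 0 = 16
16 → 1² + 6² = 1 + 36 = 37
37 → 3² + 7² = 9 + 49 = 58
58 → 5² + 8² = 25 + 64 = 89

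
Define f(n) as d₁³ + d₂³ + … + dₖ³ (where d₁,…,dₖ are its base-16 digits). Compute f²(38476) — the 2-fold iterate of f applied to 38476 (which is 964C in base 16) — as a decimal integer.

2332

38476 = (9,6,4,12)_16 → 9³ + 6³ + 4³ + 12³ = 2737
2737 = (10,11,1)_16 → 10³ + 11³ + 1³ = 2332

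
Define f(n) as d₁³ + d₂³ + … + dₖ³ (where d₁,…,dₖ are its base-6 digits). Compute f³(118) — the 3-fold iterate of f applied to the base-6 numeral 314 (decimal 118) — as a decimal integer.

3

118 = (3,1,4)_6 → 3³ + 1³ + 4³ = 92
92 = (2,3,2)_6 → 2³ + 3³ + 2³ = 43
43 = (1,1,1)_6 → 1³ + 1³ + 1³ = 3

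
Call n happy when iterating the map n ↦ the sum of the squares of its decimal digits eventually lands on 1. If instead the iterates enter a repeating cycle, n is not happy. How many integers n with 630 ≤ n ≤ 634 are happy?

630: 630 → 45 → 41 → 17 → 50 → 25 → 29 → 85 → 89 → 145 → 42 → 20 → 4 → 16 → 37 → 58 → 89  (repeats 89)
631: 631 → 46 → 52 → 29 → 85 → 89 → 145 → 42 → 20 → 4 → 16 → 37 → 58 → 89  (repeats 89)
632: 632 → 49 → 97 → 130 → 10 → 1  (reaches 1)
633: 633 → 54 → 41 → 17 → 50 → 25 → 29 → 85 → 89 → 145 → 42 → 20 → 4 → 16 → 37 → 58 → 89  (repeats 89)
634: 634 → 61 → 37 → 58 → 89 → 145 → 42 → 20 → 4 → 16 → 37  (repeats 37)
happy: 632

1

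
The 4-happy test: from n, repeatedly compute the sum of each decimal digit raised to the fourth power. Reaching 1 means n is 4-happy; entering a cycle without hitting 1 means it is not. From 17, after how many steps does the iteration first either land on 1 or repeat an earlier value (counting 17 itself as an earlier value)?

4

17 → 1⁴ + 7⁴ = 2402
2402 → 2⁴ + 4⁴ + 0⁴ + 2⁴ = 288
288 → 2⁴ + 8⁴ + 8⁴ = 8208
8208 → 8⁴ + 2⁴ + 0⁴ + 8⁴ = 8208  — 8208 repeats.
That took 4 steps.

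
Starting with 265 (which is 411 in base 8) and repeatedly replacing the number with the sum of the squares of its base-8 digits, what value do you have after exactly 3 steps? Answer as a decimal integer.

1

265 = (4,1,1)_8 → 4² + 1² + 1² = 16 + 1 + 1 = 18
18 = (2,2)_8 → 2² + 2² = 4 + 4 = 8
8 = (1,0)_8 → 1² + 0² = 1 + 0 = 1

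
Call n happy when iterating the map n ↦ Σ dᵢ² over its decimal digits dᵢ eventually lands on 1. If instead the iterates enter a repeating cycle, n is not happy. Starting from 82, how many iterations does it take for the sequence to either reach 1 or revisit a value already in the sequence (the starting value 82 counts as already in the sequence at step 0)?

82 → 8² + 2² = 68
68 → 6² + 8² = 100
100 → 1² + 0² + 0² = 1  — reached 1.
That took 3 steps.

3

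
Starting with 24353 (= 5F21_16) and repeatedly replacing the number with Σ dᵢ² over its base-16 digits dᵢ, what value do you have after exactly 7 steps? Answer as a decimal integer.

24353 = (5,15,2,1)_16 → 5² + 15² + 2² + 1² = 25 + 225 + 4 + 1 = 255
255 = (15,15)_16 → 15² + 15² = 225 + 225 = 450
450 = (1,12,2)_16 → 1² + 12² + 2² = 1 + 144 + 4 = 149
149 = (9,5)_16 → 9² + 5² = 81 + 25 = 106
106 = (6,10)_16 → 6² + 10² = 36 + 100 = 136
136 = (8,8)_16 → 8² + 8² = 64 + 64 = 128
128 = (8,0)_16 → 8² + 0² = 64 + 0 = 64

64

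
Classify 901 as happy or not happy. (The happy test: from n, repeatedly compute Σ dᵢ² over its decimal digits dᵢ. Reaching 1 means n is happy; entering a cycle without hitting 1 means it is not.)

901 → 9² + 0² + 1² = 82
82 → 8² + 2² = 68
68 → 6² + 8² = 100
100 → 1² + 0² + 0² = 1  — reached 1.

happy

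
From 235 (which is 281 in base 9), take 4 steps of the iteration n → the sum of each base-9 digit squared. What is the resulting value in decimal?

235 = (2,8,1)_9 → 2² + 8² + 1² = 4 + 64 + 1 = 69
69 = (7,6)_9 → 7² + 6² = 49 + 36 = 85
85 = (1,0,4)_9 → 1² + 0² + 4² = 1 + 0 + 16 = 17
17 = (1,8)_9 → 1² + 8² = 1 + 64 = 65

65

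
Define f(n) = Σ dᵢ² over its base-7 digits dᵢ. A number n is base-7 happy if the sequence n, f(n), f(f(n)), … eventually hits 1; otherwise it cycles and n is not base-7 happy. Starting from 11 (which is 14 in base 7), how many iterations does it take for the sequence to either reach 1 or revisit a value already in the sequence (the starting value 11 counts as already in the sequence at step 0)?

11 = (1,4)_7 → 1² + 4² = 17
17 = (2,3)_7 → 2² + 3² = 13
13 = (1,6)_7 → 1² + 6² = 37
37 = (5,2)_7 → 5² + 2² = 29
29 = (4,1)_7 → 4² + 1² = 17  — 17 repeats.
That took 5 steps.

5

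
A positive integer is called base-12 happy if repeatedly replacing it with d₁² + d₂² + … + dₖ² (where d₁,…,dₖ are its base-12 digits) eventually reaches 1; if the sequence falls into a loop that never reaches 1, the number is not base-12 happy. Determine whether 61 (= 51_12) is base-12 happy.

61 = (5,1)_12 → 5² + 1² = 25 + 1 = 26
26 = (2,2)_12 → 2² + 2² = 4 + 4 = 8
8 = (8)_12 → 8² = 64
64 = (5,4)_12 → 5² + 4² = 25 + 16 = 41
41 = (3,5)_12 → 3² + 5² = 9 + 25 = 34
34 = (2,10)_12 → 2² + 10² = 4 + 100 = 104
104 = (8,8)_12 → 8² + 8² = 64 + 64 = 128
128 = (10,8)_12 → 10² + 8² = 100 + 64 = 164
164 = (1,1,8)_12 → 1² + 1² + 8² = 1 + 1 + 64 = 66
66 = (5,6)_12 → 5² + 6² = 25 + 36 = 61  — 61 already seen; the sequence cycles without reaching 1.

not base-12 happy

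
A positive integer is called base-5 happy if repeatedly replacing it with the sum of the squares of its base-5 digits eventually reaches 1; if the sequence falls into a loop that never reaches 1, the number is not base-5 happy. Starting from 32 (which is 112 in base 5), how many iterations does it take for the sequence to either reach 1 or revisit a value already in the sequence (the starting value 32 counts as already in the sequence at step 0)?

32 = (1,1,2)_5 → 1² + 1² + 2² = 1 + 1 + 4 = 6
6 = (1,1)_5 → 1² + 1² = 1 + 1 = 2
2 = (2)_5 → 2² = 4
4 = (4)_5 → 4² = 16
16 = (3,1)_5 → 3² + 1² = 9 + 1 = 10
10 = (2,0)_5 → 2² + 0² = 4 + 0 = 4  — 4 repeats.
That took 6 steps.

6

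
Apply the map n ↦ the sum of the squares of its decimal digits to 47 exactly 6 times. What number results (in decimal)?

145

47 → 65
65 → 61
61 → 37
37 → 58
58 → 89
89 → 145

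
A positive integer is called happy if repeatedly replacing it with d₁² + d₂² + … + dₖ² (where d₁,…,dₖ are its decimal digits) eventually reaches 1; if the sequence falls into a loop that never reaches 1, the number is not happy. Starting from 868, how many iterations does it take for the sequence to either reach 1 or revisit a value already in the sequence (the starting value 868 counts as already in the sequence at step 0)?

868 → 8² + 6² + 8² = 164
164 → 1² + 6² + 4² = 53
53 → 5² + 3² = 34
34 → 3² + 4² = 25
25 → 2² + 5² = 29
29 → 2² + 9² = 85
85 → 8² + 5² = 89
89 → 8² + 9² = 145
145 → 1² + 4² + 5² = 42
42 → 4² + 2² = 20
20 → 2² + 0² = 4
4 → 4² = 16
16 → 1² + 6² = 37
37 → 3² + 7² = 58
58 → 5² + 8² = 89  — 89 repeats.
That took 15 steps.

15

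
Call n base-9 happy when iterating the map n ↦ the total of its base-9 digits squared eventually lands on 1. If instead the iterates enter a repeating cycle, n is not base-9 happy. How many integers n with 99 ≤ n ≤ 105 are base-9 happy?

99: 99 → 5 → 25 → 53 → 89 → 65 → 53  — not base-9 happy
100: 100 → 6 → 36 → 16 → 50 → 50  — not base-9 happy
101: 101 → 9 → 1  — base-9 happy
102: 102 → 14 → 26 → 68 → 74 → 68  — not base-9 happy
103: 103 → 21 → 13 → 17 → 65 → 53 → 89 → 65  — not base-9 happy
104: 104 → 30 → 18 → 4 → 16 → 50 → 50  — not base-9 happy
105: 105 → 41 → 41  — not base-9 happy
base-9 happy: 101

1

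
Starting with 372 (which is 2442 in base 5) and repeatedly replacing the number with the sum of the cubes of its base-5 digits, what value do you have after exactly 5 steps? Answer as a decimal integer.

372 = (2,4,4,2)_5 → 2³ + 4³ + 4³ + 2³ = 8 + 64 + 64 + 8 = 144
144 = (1,0,3,4)_5 → 1³ + 0³ + 3³ + 4³ = 1 + 0 + 27 + 64 = 92
92 = (3,3,2)_5 → 3³ + 3³ + 2³ = 27 + 27 + 8 = 62
62 = (2,2,2)_5 → 2³ + 2³ + 2³ = 8 + 8 + 8 = 24
24 = (4,4)_5 → 4³ + 4³ = 64 + 64 = 128

128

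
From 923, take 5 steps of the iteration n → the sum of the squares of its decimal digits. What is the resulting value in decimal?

1

923 → 9² + 2² + 3² = 81 + 4 + 9 = 94
94 → 9² + 4² = 81 + 16 = 97
97 → 9² + 7² = 81 + 49 = 130
130 → 1² + 3² + 0² = 1 + 9 + 0 = 10
10 → 1² + 0² = 1 + 0 = 1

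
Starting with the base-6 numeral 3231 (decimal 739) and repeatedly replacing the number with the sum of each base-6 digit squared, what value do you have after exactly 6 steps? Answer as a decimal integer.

13

739 = (3,2,3,1)_6 → 3² + 2² + 3² + 1² = 23
23 = (3,5)_6 → 3² + 5² = 34
34 = (5,4)_6 → 5² + 4² = 41
41 = (1,0,5)_6 → 1² + 0² + 5² = 26
26 = (4,2)_6 → 4² + 2² = 20
20 = (3,2)_6 → 3² + 2² = 13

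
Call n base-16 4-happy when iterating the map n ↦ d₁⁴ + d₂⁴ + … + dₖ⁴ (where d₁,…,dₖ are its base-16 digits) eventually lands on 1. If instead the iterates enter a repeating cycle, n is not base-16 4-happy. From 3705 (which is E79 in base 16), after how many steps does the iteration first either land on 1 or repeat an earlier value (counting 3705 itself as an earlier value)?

3705 = (14,7,9)_16 → 14⁴ + 7⁴ + 9⁴ = 47378
47378 = (11,9,1,2)_16 → 11⁴ + 9⁴ + 1⁴ + 2⁴ = 21219
21219 = (5,2,14,3)_16 → 5⁴ + 2⁴ + 14⁴ + 3⁴ = 39138
39138 = (9,8,14,2)_16 → 9⁴ + 8⁴ + 14⁴ + 2⁴ = 49089
49089 = (11,15,12,1)_16 → 11⁴ + 15⁴ + 12⁴ + 1⁴ = 86003
86003 = (1,4,15,15,3)_16 → 1⁴ + 4⁴ + 15⁴ + 15⁴ + 3⁴ = 101588
101588 = (1,8,12,13,4)_16 → 1⁴ + 8⁴ + 12⁴ + 13⁴ + 4⁴ = 53650
53650 = (13,1,9,2)_16 → 13⁴ + 1⁴ + 9⁴ + 2⁴ = 35139
35139 = (8,9,4,3)_16 → 8⁴ + 9⁴ + 4⁴ + 3⁴ = 10994
10994 = (2,10,15,2)_16 → 2⁴ + 10⁴ + 15⁴ + 2⁴ = 60657
60657 = (14,12,15,1)_16 → 14⁴ + 12⁴ + 15⁴ + 1⁴ = 109778
109778 = (1,10,12,13,2)_16 → 1⁴ + 10⁴ + 12⁴ + 13⁴ + 2⁴ = 59314
59314 = (14,7,11,2)_16 → 14⁴ + 7⁴ + 11⁴ + 2⁴ = 55474
55474 = (13,8,11,2)_16 → 13⁴ + 8⁴ + 11⁴ + 2⁴ = 47314
47314 = (11,8,13,2)_16 → 11⁴ + 8⁴ + 13⁴ + 2⁴ = 47314  — 47314 repeats.
That took 15 steps.

15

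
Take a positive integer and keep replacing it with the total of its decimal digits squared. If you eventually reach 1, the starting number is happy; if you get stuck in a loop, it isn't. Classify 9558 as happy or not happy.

not happy

9558 → 9² + 5² + 5² + 8² = 81 + 25 + 25 + 64 = 195
195 → 1² + 9² + 5² = 1 + 81 + 25 = 107
107 → 1² + 0² + 7² = 1 + 0 + 49 = 50
50 → 5² + 0² = 25 + 0 = 25
25 → 2² + 5² = 4 + 25 = 29
29 → 2² + 9² = 4 + 81 = 85
85 → 8² + 5² = 64 + 25 = 89
89 → 8² + 9² = 64 + 81 = 145
145 → 1² + 4² + 5² = 1 + 16 + 25 = 42
42 → 4² + 2² = 16 + 4 = 20
20 → 2² + 0² = 4 + 0 = 4
4 → 4² = 16
16 → 1² + 6² = 1 + 36 = 37
37 → 3² + 7² = 9 + 49 = 58
58 → 5² + 8² = 25 + 64 = 89  — 89 already seen; the sequence cycles without reaching 1.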